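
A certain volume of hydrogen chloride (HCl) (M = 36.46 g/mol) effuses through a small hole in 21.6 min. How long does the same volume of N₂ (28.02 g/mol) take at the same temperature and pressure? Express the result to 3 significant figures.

18.9 min

From Graham's law, t_N₂/t_HCl = √(M_N₂/M_HCl) = √(28.02/36.46) = √0.7685 = 0.8766.
So the time for N₂ is 21.6 × 0.8766 = 18.9 min.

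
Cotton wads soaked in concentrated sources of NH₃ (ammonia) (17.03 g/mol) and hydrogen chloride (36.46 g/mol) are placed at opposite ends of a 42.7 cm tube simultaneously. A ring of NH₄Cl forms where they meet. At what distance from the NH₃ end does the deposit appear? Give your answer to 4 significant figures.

25.36 cm

In equal time, each gas travels a distance ∝ its rate ∝ 1/√M, so d_NH₃/d_HCl = √(M_HCl/M_NH₃) = √(36.46/17.03) = 1.463.
With d_NH₃ + d_HCl = 42.7 cm, d_HCl = 42.7/(1 + 1.463) = 17.34 cm.
d_NH₃ = 42.7 − 17.34 = 25.36 cm.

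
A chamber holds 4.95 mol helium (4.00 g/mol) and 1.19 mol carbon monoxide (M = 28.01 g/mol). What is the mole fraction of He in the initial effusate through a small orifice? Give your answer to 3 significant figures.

The effusion rate of species i is ∝ p_i/√M_i ∝ n_i/√M_i.
x_He(eff) = (n_He/√M_He) / (n_He/√M_He + n_CO/√M_CO)
= (4.95/√4.00) / (4.95/√4.00 + 1.19/√28.01) = 2.475/(2.475 + 0.2248) = 0.917.

0.917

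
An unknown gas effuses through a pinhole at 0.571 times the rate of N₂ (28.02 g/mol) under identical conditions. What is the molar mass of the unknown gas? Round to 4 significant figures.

85.94 g/mol

By Graham's law, rate_X/rate_N₂ = √(M_N₂/M_X).
0.571 = √(28.02/M_X)
M_X = 28.02 / 0.571² = 28.02 / 0.3260 = 85.94 g/mol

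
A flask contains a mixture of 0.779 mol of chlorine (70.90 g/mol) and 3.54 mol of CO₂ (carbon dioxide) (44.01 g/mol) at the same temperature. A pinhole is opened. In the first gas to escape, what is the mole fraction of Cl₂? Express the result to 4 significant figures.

0.1478

The effusion rate of species i is ∝ p_i/√M_i ∝ n_i/√M_i.
Mole fraction of Cl₂ in the effusate = (n_Cl₂/√M_Cl₂) / (n_Cl₂/√M_Cl₂ + n_CO₂/√M_CO₂)
= (0.779/√70.90) / (0.779/√70.90 + 3.54/√44.01) = 0.09252/(0.09252 + 0.5336) = 0.1478.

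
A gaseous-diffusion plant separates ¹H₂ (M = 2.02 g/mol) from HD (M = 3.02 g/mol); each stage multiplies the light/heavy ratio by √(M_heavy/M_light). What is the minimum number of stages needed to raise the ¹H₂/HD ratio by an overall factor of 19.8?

15

With α = √(3.02/2.02) per stage, ln α = ½ ln(1.49505) = 0.2011.
Need α^N ≥ 19.8 ⇒ N ≥ ln(19.8) / ln α = 2.986 / 0.2011 = 14.85.
Minimum whole number of stages: N = 15.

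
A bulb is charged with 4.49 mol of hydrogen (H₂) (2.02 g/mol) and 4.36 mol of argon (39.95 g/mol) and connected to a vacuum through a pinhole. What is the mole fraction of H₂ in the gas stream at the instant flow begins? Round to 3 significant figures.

The effusion rate of species i is ∝ p_i/√M_i ∝ n_i/√M_i.
So x_H₂ in the escaping gas = (n_H₂/√M_H₂) / Σ(n_i/√M_i)
= (4.49/√2.02) / (4.49/√2.02 + 4.36/√39.95) = 3.159/(3.159 + 0.6898) = 0.821.

0.821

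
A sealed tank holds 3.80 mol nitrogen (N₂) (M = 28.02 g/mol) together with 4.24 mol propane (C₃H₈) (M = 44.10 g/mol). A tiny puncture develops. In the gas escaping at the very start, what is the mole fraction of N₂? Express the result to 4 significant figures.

0.5293

Effusion rate of each component ∝ n_i/√M_i (partial pressure × 1/√M).
x_N₂(eff) = (n_N₂/√M_N₂) / (n_N₂/√M_N₂ + n_C₃H₈/√M_C₃H₈)
= (3.80/√28.02) / (3.80/√28.02 + 4.24/√44.10) = 0.7179/(0.7179 + 0.6385) = 0.5293.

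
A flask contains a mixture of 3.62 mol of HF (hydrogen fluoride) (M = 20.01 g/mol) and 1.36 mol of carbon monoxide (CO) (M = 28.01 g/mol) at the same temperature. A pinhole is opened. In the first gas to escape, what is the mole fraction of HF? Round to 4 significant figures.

Each component's effusion rate ∝ (its partial pressure)·(1/√M) ∝ n_i/√M_i.
Mole fraction of HF in the effusate = (n_HF/√M_HF) / (n_HF/√M_HF + n_CO/√M_CO)
= (3.62/√20.01) / (3.62/√20.01 + 1.36/√28.01) = 0.8093/(0.8093 + 0.2570) = 0.7590.

0.7590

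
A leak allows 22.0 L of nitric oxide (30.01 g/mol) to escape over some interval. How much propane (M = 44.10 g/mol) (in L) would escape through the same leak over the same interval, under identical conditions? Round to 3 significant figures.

18.1 L

From Graham's law, rate_C₃H₈/rate_NO = √(M_NO/M_C₃H₈) = √(30.01/44.10) = √0.6805 = 0.8249.
So the volume for C₃H₈ is 22.0 × 0.8249 = 18.1 L.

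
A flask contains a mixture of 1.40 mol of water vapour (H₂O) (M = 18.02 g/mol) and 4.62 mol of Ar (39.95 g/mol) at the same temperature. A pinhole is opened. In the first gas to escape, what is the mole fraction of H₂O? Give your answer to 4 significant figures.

0.3109

Each component's effusion rate ∝ (its partial pressure)·(1/√M) ∝ n_i/√M_i.
x_H₂O(eff) = (n_H₂O/√M_H₂O) / (n_H₂O/√M_H₂O + n_Ar/√M_Ar)
= (1.40/√18.02) / (1.40/√18.02 + 4.62/√39.95) = 0.3298/(0.3298 + 0.7309) = 0.3109.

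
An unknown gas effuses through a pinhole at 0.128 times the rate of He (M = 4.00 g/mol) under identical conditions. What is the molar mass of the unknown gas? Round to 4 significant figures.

244.1 g/mol

Graham's law gives rate_X/rate_He = √(M_He/M_X).
0.128 = √(4.00/M_X)
M_X = 4.00 / 0.128² = 4.00 / 0.01638 = 244.1 g/mol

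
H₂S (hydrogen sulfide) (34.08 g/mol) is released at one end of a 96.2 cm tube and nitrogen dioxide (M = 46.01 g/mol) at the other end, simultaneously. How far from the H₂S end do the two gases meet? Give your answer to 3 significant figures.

In equal time, each gas travels a distance ∝ its rate ∝ 1/√M, so d_H₂S/d_NO₂ = √(M_NO₂/M_H₂S) = √(46.01/34.08) = 1.162.
With d_H₂S + d_NO₂ = 96.2 cm, d_NO₂ = 96.2/(1 + 1.162) = 44.50 cm.
d_H₂S = 96.2 − 44.50 = 51.7 cm.

51.7 cm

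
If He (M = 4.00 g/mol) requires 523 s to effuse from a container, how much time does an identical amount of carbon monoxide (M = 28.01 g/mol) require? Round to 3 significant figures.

1380 s

From Graham's law, t_CO/t_He = √(M_CO/M_He) = √(28.01/4.00) = √7.003 = 2.646.
So the time for CO is 523 × 2.646 = 1380 s.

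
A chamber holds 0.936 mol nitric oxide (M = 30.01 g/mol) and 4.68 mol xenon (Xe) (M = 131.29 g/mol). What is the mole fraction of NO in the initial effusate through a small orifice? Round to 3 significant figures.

The effusion rate of species i is ∝ p_i/√M_i ∝ n_i/√M_i.
So x_NO in the escaping gas = (n_NO/√M_NO) / Σ(n_i/√M_i)
= (0.936/√30.01) / (0.936/√30.01 + 4.68/√131.29) = 0.1709/(0.1709 + 0.4084) = 0.295.

0.295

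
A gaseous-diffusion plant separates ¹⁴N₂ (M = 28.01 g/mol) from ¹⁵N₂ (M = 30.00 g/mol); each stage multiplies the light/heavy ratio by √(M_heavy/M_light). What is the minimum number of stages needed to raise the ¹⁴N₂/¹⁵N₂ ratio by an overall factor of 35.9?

Single-stage factor α = √(30.00/28.01), so ln α = ½ ln(1.07105) = 0.03432.
Need α^N ≥ 35.9 ⇒ N ≥ ln(35.9) / ln α = 3.581 / 0.03432 = 104.34.
Minimum whole number of stages: N = 105.

105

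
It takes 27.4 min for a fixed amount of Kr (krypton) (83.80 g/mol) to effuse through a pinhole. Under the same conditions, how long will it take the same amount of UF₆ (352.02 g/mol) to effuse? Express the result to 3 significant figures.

56.2 min

Graham's law gives t_UF₆/t_Kr = √(M_UF₆/M_Kr) = √(352.02/83.80) = √4.201 = 2.050.
So the time for UF₆ is 27.4 × 2.050 = 56.2 min.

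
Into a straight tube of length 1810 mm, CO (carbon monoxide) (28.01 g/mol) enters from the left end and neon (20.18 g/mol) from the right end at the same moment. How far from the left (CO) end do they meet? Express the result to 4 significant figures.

In equal time, each gas travels a distance ∝ its rate ∝ 1/√M, so d_CO/d_Ne = √(M_Ne/M_CO) = √(20.18/28.01) = 0.8488.
With d_CO + d_Ne = 1810 mm, d_Ne = 1810/(1 + 0.8488) = 979.0 mm.
d_CO = 1810 − 979.0 = 831.0 mm.

831.0 mm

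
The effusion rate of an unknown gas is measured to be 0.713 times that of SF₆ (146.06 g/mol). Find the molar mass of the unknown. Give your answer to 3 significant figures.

Since effusion rate ∝ 1/√M, rate_X/rate_SF₆ = √(M_SF₆/M_X).
0.713 = √(146.06/M_X)
M_X = 146.06 / 0.713² = 146.06 / 0.5084 = 287 g/mol

287 g/mol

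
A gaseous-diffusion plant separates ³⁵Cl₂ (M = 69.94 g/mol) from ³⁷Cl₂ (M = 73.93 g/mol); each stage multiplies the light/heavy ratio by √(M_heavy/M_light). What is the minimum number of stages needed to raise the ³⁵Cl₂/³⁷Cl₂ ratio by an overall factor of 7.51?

73

With α = √(73.93/69.94) per stage, ln α = ½ ln(1.05705) = 0.02774.
Need α^N ≥ 7.51 ⇒ N ≥ ln(7.51) / ln α = 2.016 / 0.02774 = 72.68.
Minimum whole number of stages: N = 73.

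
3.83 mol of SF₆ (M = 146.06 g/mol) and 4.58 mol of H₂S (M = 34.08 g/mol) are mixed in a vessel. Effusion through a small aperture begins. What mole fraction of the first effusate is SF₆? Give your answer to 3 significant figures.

0.288

Rate_i ∝ x_i/√M_i (Graham's law weighted by mole fraction), so the effusate composition follows n_i/√M_i.
Mole fraction of SF₆ in the effusate = (n_SF₆/√M_SF₆) / (n_SF₆/√M_SF₆ + n_H₂S/√M_H₂S)
= (3.83/√146.06) / (3.83/√146.06 + 4.58/√34.08) = 0.3169/(0.3169 + 0.7845) = 0.288.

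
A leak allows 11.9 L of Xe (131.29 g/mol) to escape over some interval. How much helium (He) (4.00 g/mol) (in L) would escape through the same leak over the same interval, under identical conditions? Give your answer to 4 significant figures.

68.18 L

Since effusion rate ∝ 1/√M, rate_He/rate_Xe = √(M_Xe/M_He) = √(131.29/4.00) = √32.82 = 5.729.
So the volume for He is 11.9 × 5.729 = 68.18 L.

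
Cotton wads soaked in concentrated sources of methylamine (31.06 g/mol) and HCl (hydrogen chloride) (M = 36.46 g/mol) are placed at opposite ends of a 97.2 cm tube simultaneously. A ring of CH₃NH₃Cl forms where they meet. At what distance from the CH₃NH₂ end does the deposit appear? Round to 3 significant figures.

In equal time, each gas travels a distance ∝ its rate ∝ 1/√M, so d_CH₃NH₂/d_HCl = √(M_HCl/M_CH₃NH₂) = √(36.46/31.06) = 1.083.
With d_CH₃NH₂ + d_HCl = 97.2 cm, d_HCl = 97.2/(1 + 1.083) = 46.65 cm.
d_CH₃NH₂ = 97.2 − 46.65 = 50.5 cm.

50.5 cm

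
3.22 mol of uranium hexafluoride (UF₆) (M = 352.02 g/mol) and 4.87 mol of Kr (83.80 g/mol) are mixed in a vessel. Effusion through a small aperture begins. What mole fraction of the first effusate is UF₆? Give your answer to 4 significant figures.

0.2439

The effusion rate of species i is ∝ p_i/√M_i ∝ n_i/√M_i.
So x_UF₆ in the escaping gas = (n_UF₆/√M_UF₆) / Σ(n_i/√M_i)
= (3.22/√352.02) / (3.22/√352.02 + 4.87/√83.80) = 0.1716/(0.1716 + 0.5320) = 0.2439.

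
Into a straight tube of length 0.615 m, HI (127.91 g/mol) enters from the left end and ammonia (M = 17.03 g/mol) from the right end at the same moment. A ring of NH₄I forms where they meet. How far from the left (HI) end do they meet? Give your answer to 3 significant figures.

0.164 m

Graham's law gives d_HI/d_NH₃ = rate_HI/rate_NH₃ = √(M_NH₃/M_HI) = √(17.03/127.91) = 0.3649.
With d_HI + d_NH₃ = 0.615 m, d_NH₃ = 0.615/(1 + 0.3649) = 0.4506 m.
d_HI = 0.615 − 0.4506 = 0.164 m.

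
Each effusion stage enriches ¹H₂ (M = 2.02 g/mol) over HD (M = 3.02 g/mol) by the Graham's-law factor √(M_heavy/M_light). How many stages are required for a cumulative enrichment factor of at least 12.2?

Per stage α = (3.02/2.02)^(1/2) = 1.49505^0.5, giving ln α = 0.2011.
Need α^N ≥ 12.2 ⇒ N ≥ ln(12.2) / ln α = 2.501 / 0.2011 = 12.44.
So at least 13 stages are needed.

13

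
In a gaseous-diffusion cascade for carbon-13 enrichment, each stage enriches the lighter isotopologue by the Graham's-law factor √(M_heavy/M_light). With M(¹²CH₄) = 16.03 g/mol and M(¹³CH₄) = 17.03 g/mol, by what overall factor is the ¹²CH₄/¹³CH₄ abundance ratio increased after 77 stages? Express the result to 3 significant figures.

10.3

The single-stage factor is √(M_heavy/M_light), so 77 stages give [√(17.03/16.03)]^77 = (17.03/16.03)^(77/2).
= 1.06238^(77/2) = 10.3.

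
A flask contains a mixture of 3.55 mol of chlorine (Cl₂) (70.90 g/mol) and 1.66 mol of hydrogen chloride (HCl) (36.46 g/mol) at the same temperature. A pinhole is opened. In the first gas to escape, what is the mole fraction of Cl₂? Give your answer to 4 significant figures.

0.6053

Effusion rate of each component ∝ n_i/√M_i (partial pressure × 1/√M).
Mole fraction of Cl₂ in the effusate = (n_Cl₂/√M_Cl₂) / (n_Cl₂/√M_Cl₂ + n_HCl/√M_HCl)
= (3.55/√70.90) / (3.55/√70.90 + 1.66/√36.46) = 0.4216/(0.4216 + 0.2749) = 0.6053.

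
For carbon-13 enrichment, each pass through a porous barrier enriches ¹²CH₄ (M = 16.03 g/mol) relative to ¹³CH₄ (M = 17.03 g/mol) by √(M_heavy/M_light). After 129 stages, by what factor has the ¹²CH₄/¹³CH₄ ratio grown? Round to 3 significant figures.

49.6

After 129 stages the ratio has grown by (√(17.03/16.03))^129 = (17.03/16.03)^(129/2).
= 1.06238^(129/2) = 49.6.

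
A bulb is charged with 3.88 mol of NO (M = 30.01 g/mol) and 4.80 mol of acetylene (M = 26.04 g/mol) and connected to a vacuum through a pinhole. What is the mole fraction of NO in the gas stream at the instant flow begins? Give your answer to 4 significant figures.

The effusion rate of species i is ∝ p_i/√M_i ∝ n_i/√M_i.
x_NO(eff) = (n_NO/√M_NO) / (n_NO/√M_NO + n_C₂H₂/√M_C₂H₂)
= (3.88/√30.01) / (3.88/√30.01 + 4.80/√26.04) = 0.7083/(0.7083 + 0.9406) = 0.4295.

0.4295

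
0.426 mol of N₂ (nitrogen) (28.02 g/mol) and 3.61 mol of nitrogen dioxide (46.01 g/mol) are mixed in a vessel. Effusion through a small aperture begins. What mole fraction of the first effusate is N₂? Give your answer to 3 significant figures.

Effusion rate of each component ∝ n_i/√M_i (partial pressure × 1/√M).
So x_N₂ in the escaping gas = (n_N₂/√M_N₂) / Σ(n_i/√M_i)
= (0.426/√28.02) / (0.426/√28.02 + 3.61/√46.01) = 0.08048/(0.08048 + 0.5322) = 0.131.

0.131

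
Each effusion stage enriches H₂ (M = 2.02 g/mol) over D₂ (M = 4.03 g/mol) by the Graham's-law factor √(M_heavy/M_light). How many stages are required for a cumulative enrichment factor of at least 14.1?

Single-stage factor α = √(4.03/2.02), so ln α = ½ ln(1.99505) = 0.3453.
Need α^N ≥ 14.1 ⇒ N ≥ ln(14.1) / ln α = 2.646 / 0.3453 = 7.66.
So at least 8 stages are needed.

8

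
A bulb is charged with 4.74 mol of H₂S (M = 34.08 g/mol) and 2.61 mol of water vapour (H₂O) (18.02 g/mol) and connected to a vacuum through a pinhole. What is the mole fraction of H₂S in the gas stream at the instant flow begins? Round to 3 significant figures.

Each component's effusion rate ∝ (its partial pressure)·(1/√M) ∝ n_i/√M_i.
Mole fraction of H₂S in the effusate = (n_H₂S/√M_H₂S) / (n_H₂S/√M_H₂S + n_H₂O/√M_H₂O)
= (4.74/√34.08) / (4.74/√34.08 + 2.61/√18.02) = 0.8119/(0.8119 + 0.6148) = 0.569.

0.569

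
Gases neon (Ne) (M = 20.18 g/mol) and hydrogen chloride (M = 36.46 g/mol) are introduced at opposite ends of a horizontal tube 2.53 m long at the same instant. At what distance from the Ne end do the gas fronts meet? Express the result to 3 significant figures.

Graham's law gives d_Ne/d_HCl = rate_Ne/rate_HCl = √(M_HCl/M_Ne) = √(36.46/20.18) = 1.344.
With d_Ne + d_HCl = 2.53 m, d_HCl = 2.53/(1 + 1.344) = 1.079 m.
d_Ne = 2.53 − 1.079 = 1.45 m.

1.45 m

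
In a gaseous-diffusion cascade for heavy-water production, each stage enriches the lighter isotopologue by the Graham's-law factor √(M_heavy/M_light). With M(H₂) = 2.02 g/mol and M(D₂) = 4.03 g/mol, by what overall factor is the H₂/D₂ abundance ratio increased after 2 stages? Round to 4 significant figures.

1.995

After 2 stages the ratio has grown by (√(4.03/2.02))^2 = (4.03/2.02)^(2/2).
= 1.99505^1 = 1.995.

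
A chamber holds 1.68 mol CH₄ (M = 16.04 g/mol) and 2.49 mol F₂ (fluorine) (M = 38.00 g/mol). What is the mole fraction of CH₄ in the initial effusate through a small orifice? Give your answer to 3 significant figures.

0.509

Each component's effusion rate ∝ (its partial pressure)·(1/√M) ∝ n_i/√M_i.
x_CH₄(eff) = (n_CH₄/√M_CH₄) / (n_CH₄/√M_CH₄ + n_F₂/√M_F₂)
= (1.68/√16.04) / (1.68/√16.04 + 2.49/√38.00) = 0.4195/(0.4195 + 0.4039) = 0.509.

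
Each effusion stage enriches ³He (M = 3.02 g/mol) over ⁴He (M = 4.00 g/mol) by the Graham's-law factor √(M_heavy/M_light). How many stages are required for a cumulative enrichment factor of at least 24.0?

Single-stage factor α = √(4.00/3.02), so ln α = ½ ln(1.32450) = 0.1405.
Need α^N ≥ 24.0 ⇒ N ≥ ln(24.0) / ln α = 3.178 / 0.1405 = 22.62.
Minimum whole number of stages: N = 23.

23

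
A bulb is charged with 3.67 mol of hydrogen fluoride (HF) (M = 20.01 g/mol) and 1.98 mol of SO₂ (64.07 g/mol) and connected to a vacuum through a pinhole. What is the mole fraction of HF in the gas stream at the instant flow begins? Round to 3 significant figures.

0.768

Rate_i ∝ x_i/√M_i (Graham's law weighted by mole fraction), so the effusate composition follows n_i/√M_i.
Mole fraction of HF in the effusate = (n_HF/√M_HF) / (n_HF/√M_HF + n_SO₂/√M_SO₂)
= (3.67/√20.01) / (3.67/√20.01 + 1.98/√64.07) = 0.8204/(0.8204 + 0.2474) = 0.768.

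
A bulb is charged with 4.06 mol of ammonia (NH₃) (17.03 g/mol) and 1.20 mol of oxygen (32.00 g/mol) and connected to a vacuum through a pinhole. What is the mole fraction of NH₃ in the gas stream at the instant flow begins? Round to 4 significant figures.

0.8226

Effusion rate of each component ∝ n_i/√M_i (partial pressure × 1/√M).
x_NH₃(eff) = (n_NH₃/√M_NH₃) / (n_NH₃/√M_NH₃ + n_O₂/√M_O₂)
= (4.06/√17.03) / (4.06/√17.03 + 1.20/√32.00) = 0.9838/(0.9838 + 0.2121) = 0.8226.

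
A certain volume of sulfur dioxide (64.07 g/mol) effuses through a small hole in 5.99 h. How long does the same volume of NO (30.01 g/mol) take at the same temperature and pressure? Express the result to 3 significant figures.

From Graham's law, t_NO/t_SO₂ = √(M_NO/M_SO₂) = √(30.01/64.07) = √0.4684 = 0.6844.
So the time for NO is 5.99 × 0.6844 = 4.10 h.

4.10 h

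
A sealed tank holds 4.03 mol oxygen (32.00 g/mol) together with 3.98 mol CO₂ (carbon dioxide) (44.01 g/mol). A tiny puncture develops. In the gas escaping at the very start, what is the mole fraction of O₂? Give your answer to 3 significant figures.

The effusion rate of species i is ∝ p_i/√M_i ∝ n_i/√M_i.
Mole fraction of O₂ in the effusate = (n_O₂/√M_O₂) / (n_O₂/√M_O₂ + n_CO₂/√M_CO₂)
= (4.03/√32.00) / (4.03/√32.00 + 3.98/√44.01) = 0.7124/(0.7124 + 0.5999) = 0.543.

0.543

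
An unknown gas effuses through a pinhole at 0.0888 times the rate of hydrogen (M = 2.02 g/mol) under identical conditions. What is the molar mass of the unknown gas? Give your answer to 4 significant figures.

256.2 g/mol

Graham's law gives rate_X/rate_H₂ = √(M_H₂/M_X).
0.0888 = √(2.02/M_X)
M_X = 2.02 / 0.0888² = 2.02 / 0.007885 = 256.2 g/mol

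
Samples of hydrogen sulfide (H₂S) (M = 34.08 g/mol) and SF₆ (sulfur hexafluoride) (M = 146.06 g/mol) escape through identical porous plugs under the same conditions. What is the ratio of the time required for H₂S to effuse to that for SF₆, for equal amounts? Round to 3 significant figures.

0.483

By Graham's law, t_H₂S/t_SF₆ = √(M_H₂S/M_SF₆) = √(34.08/146.06) = √0.2333 = 0.483.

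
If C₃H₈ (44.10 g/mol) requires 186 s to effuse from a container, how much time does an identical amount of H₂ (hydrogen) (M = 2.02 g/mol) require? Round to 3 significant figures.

Graham's law gives t_H₂/t_C₃H₈ = √(M_H₂/M_C₃H₈) = √(2.02/44.10) = √0.04580 = 0.2140.
So the time for H₂ is 186 × 0.2140 = 39.8 s.

39.8 s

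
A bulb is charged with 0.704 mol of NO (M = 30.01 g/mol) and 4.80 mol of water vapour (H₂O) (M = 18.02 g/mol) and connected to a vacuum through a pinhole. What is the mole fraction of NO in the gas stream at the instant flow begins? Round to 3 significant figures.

0.102

Effusion rate of each component ∝ n_i/√M_i (partial pressure × 1/√M).
x_NO(eff) = (n_NO/√M_NO) / (n_NO/√M_NO + n_H₂O/√M_H₂O)
= (0.704/√30.01) / (0.704/√30.01 + 4.80/√18.02) = 0.1285/(0.1285 + 1.131) = 0.102.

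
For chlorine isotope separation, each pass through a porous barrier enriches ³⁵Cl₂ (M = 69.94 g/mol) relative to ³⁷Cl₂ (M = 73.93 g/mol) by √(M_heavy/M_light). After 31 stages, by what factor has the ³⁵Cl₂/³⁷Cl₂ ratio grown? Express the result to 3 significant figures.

2.36

Each stage multiplies the ratio by α = √(73.93/69.94), so after 31 stages the overall factor is α^31 = (73.93/69.94)^(31/2).
= 1.05705^(31/2) = 2.36.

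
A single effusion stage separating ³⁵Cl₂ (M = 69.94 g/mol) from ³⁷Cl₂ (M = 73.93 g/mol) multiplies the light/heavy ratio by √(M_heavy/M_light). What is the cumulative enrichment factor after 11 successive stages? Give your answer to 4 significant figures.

Overall factor = α^11 with α = √(73.93/69.94), i.e. (73.93/69.94)^(11/2).
= 1.05705^(11/2) = 1.357.

1.357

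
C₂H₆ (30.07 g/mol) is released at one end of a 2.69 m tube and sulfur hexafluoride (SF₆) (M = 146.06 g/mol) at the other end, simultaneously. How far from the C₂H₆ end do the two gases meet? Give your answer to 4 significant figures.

In equal time, each gas travels a distance ∝ its rate ∝ 1/√M, so d_C₂H₆/d_SF₆ = √(M_SF₆/M_C₂H₆) = √(146.06/30.07) = 2.204.
With d_C₂H₆ + d_SF₆ = 2.69 m, d_SF₆ = 2.69/(1 + 2.204) = 0.8396 m.
d_C₂H₆ = 2.69 − 0.8396 = 1.850 m.

1.850 m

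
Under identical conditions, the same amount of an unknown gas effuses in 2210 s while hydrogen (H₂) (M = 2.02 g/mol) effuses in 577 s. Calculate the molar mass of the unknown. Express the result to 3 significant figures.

Since effusion rate ∝ 1/√M, t_X/t_H₂ = √(M_X/M_H₂).
2210/577 = 3.830 = √(M_X/2.02)
M_X = 2.02 × 3.830² = 2.02 × 14.67 = 29.6 g/mol

29.6 g/mol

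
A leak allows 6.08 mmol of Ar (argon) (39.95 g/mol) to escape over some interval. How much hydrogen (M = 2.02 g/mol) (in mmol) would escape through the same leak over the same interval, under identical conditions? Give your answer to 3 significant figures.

27.0 mmol

By Graham's law, rate_H₂/rate_Ar = √(M_Ar/M_H₂) = √(39.95/2.02) = √19.78 = 4.447.
So the amount for H₂ is 6.08 × 4.447 = 27.0 mmol.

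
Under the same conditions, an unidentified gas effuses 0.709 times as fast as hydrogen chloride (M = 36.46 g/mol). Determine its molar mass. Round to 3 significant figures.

72.5 g/mol

By Graham's law, rate_X/rate_HCl = √(M_HCl/M_X).
0.709 = √(36.46/M_X)
M_X = 36.46 / 0.709² = 36.46 / 0.5027 = 72.5 g/mol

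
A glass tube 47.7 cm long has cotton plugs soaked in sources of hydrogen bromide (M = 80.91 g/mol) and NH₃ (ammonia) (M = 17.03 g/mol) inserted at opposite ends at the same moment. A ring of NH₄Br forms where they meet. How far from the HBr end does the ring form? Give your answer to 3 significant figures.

The fronts meet when d_HBr + d_NH₃ = L with d_HBr/d_NH₃ = √(M_NH₃/M_HBr) (Graham's law). Here √(M_NH₃/M_HBr) = √(17.03/80.91) = 0.4588.
With d_HBr + d_NH₃ = 47.7 cm, d_NH₃ = 47.7/(1 + 0.4588) = 32.70 cm.
d_HBr = 47.7 − 32.70 = 15.0 cm.

15.0 cm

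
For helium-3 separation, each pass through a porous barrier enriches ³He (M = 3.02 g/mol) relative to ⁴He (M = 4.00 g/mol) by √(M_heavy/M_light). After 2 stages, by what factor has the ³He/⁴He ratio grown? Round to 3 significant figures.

1.32

Each stage multiplies the ratio by α = √(4.00/3.02), so after 2 stages the overall factor is α^2 = (4.00/3.02)^(2/2).
= 1.32450^1 = 1.32.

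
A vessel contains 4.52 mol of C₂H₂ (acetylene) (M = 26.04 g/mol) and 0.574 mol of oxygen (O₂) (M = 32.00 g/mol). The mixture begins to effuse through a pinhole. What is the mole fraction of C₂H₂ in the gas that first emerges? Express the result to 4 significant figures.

0.8972

Each component's effusion rate ∝ (its partial pressure)·(1/√M) ∝ n_i/√M_i.
Mole fraction of C₂H₂ in the effusate = (n_C₂H₂/√M_C₂H₂) / (n_C₂H₂/√M_C₂H₂ + n_O₂/√M_O₂)
= (4.52/√26.04) / (4.52/√26.04 + 0.574/√32.00) = 0.8858/(0.8858 + 0.1015) = 0.8972.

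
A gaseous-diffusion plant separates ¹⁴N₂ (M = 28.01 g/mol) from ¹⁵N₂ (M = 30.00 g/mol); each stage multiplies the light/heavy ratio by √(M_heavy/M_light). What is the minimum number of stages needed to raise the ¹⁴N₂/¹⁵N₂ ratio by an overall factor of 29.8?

Single-stage factor α = √(30.00/28.01), so ln α = ½ ln(1.07105) = 0.03432.
Need α^N ≥ 29.8 ⇒ N ≥ ln(29.8) / ln α = 3.395 / 0.03432 = 98.91.
So at least 99 stages are needed.

99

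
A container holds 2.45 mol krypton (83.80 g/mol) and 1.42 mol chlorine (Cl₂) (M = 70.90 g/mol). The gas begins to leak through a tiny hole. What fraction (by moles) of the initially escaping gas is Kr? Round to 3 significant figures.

Each component's effusion rate ∝ (its partial pressure)·(1/√M) ∝ n_i/√M_i.
x_Kr(eff) = (n_Kr/√M_Kr) / (n_Kr/√M_Kr + n_Cl₂/√M_Cl₂)
= (2.45/√83.80) / (2.45/√83.80 + 1.42/√70.90) = 0.2676/(0.2676 + 0.1686) = 0.613.

0.613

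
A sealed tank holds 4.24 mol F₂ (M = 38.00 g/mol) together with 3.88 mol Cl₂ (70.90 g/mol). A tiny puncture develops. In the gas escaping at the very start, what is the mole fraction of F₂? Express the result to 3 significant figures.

Rate_i ∝ x_i/√M_i (Graham's law weighted by mole fraction), so the effusate composition follows n_i/√M_i.
Mole fraction of F₂ in the effusate = (n_F₂/√M_F₂) / (n_F₂/√M_F₂ + n_Cl₂/√M_Cl₂)
= (4.24/√38.00) / (4.24/√38.00 + 3.88/√70.90) = 0.6878/(0.6878 + 0.4608) = 0.599.

0.599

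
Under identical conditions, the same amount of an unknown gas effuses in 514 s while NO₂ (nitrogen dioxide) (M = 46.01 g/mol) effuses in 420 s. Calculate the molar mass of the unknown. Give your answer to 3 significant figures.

Since effusion rate ∝ 1/√M, t_X/t_NO₂ = √(M_X/M_NO₂).
514/420 = 1.224 = √(M_X/46.01)
M_X = 46.01 × 1.224² = 46.01 × 1.498 = 68.9 g/mol

68.9 g/mol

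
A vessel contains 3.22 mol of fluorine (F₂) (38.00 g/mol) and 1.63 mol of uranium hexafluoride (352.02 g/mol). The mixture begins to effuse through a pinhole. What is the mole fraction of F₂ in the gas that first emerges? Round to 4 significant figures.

Each component's effusion rate ∝ (its partial pressure)·(1/√M) ∝ n_i/√M_i.
So x_F₂ in the escaping gas = (n_F₂/√M_F₂) / Σ(n_i/√M_i)
= (3.22/√38.00) / (3.22/√38.00 + 1.63/√352.02) = 0.5224/(0.5224 + 0.08688) = 0.8574.

0.8574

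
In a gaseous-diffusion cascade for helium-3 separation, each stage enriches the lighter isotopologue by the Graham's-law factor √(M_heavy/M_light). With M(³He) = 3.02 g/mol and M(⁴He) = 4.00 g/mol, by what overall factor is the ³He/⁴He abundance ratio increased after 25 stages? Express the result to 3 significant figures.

33.5

Overall factor = α^25 with α = √(4.00/3.02), i.e. (4.00/3.02)^(25/2).
= 1.32450^(25/2) = 33.5.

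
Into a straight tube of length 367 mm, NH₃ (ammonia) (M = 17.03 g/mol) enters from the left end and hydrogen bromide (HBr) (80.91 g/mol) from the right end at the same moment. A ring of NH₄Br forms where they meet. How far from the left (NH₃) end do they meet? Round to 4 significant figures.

Graham's law gives d_NH₃/d_HBr = rate_NH₃/rate_HBr = √(M_HBr/M_NH₃) = √(80.91/17.03) = 2.180.
With d_NH₃ + d_HBr = 367 mm, d_HBr = 367/(1 + 2.180) = 115.4 mm.
d_NH₃ = 367 − 115.4 = 251.6 mm.

251.6 mm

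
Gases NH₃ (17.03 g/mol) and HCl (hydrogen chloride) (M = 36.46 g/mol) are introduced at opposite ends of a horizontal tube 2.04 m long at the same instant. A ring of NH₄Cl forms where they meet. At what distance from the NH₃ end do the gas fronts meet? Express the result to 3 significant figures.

Distances travelled in equal time are proportional to diffusion rates, so d_NH₃/d_HCl = √(M_HCl/M_NH₃) = √(36.46/17.03) = 1.463.
With d_NH₃ + d_HCl = 2.04 m, d_HCl = 2.04/(1 + 1.463) = 0.8282 m.
d_NH₃ = 2.04 − 0.8282 = 1.21 m.

1.21 m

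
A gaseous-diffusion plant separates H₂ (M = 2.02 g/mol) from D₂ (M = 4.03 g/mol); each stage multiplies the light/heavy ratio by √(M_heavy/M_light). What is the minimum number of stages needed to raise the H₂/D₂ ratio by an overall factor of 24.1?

10

Single-stage factor α = √(4.03/2.02), so ln α = ½ ln(1.99505) = 0.3453.
Need α^N ≥ 24.1 ⇒ N ≥ ln(24.1) / ln α = 3.182 / 0.3453 = 9.21.
So at least 10 stages are needed.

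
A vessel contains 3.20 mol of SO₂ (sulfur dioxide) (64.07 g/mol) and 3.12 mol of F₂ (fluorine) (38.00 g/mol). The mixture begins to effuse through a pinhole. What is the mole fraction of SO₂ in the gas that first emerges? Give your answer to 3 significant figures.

0.441

The effusion rate of species i is ∝ p_i/√M_i ∝ n_i/√M_i.
Mole fraction of SO₂ in the effusate = (n_SO₂/√M_SO₂) / (n_SO₂/√M_SO₂ + n_F₂/√M_F₂)
= (3.20/√64.07) / (3.20/√64.07 + 3.12/√38.00) = 0.3998/(0.3998 + 0.5061) = 0.441.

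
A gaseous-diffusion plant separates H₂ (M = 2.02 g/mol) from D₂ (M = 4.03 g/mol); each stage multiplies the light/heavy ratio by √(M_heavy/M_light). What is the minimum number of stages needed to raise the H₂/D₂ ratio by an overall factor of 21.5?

9

With α = √(4.03/2.02) per stage, ln α = ½ ln(1.99505) = 0.3453.
Need α^N ≥ 21.5 ⇒ N ≥ ln(21.5) / ln α = 3.068 / 0.3453 = 8.88.
Rounding up, N = 9 stages.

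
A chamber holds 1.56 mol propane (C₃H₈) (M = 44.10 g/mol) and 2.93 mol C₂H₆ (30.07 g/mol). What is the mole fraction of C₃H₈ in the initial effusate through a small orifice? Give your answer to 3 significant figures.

Rate_i ∝ x_i/√M_i (Graham's law weighted by mole fraction), so the effusate composition follows n_i/√M_i.
So x_C₃H₈ in the escaping gas = (n_C₃H₈/√M_C₃H₈) / Σ(n_i/√M_i)
= (1.56/√44.10) / (1.56/√44.10 + 2.93/√30.07) = 0.2349/(0.2349 + 0.5343) = 0.305.

0.305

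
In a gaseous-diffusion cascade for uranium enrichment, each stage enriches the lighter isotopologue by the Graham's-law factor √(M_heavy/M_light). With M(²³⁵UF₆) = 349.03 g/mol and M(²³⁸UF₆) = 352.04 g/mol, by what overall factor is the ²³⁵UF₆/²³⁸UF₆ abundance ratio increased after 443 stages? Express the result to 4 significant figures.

6.699

Each stage multiplies the ratio by α = √(352.04/349.03), so after 443 stages the overall factor is α^443 = (352.04/349.03)^(443/2).
= 1.00862^(443/2) = 6.699.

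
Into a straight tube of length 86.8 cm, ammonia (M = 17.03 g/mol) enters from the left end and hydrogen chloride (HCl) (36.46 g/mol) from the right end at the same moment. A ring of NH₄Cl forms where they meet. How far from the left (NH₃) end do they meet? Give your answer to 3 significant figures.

51.6 cm

In equal time, each gas travels a distance ∝ its rate ∝ 1/√M, so d_NH₃/d_HCl = √(M_HCl/M_NH₃) = √(36.46/17.03) = 1.463.
With d_NH₃ + d_HCl = 86.8 cm, d_HCl = 86.8/(1 + 1.463) = 35.24 cm.
d_NH₃ = 86.8 − 35.24 = 51.6 cm.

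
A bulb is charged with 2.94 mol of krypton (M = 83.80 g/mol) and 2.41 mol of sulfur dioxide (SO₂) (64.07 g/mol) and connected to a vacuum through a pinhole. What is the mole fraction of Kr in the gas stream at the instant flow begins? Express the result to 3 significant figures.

0.516

Effusion rate of each component ∝ n_i/√M_i (partial pressure × 1/√M).
Mole fraction of Kr in the effusate = (n_Kr/√M_Kr) / (n_Kr/√M_Kr + n_SO₂/√M_SO₂)
= (2.94/√83.80) / (2.94/√83.80 + 2.41/√64.07) = 0.3212/(0.3212 + 0.3011) = 0.516.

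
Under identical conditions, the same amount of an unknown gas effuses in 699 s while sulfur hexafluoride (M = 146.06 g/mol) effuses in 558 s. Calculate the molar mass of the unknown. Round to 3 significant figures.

229 g/mol

Graham's law gives t_X/t_SF₆ = √(M_X/M_SF₆).
699/558 = 1.253 = √(M_X/146.06)
M_X = 146.06 × 1.253² = 146.06 × 1.569 = 229 g/mol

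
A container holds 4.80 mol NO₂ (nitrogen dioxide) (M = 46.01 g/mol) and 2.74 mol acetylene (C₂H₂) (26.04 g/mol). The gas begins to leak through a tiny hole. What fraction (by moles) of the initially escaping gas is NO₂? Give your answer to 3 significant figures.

0.569

Each component's effusion rate ∝ (its partial pressure)·(1/√M) ∝ n_i/√M_i.
So x_NO₂ in the escaping gas = (n_NO₂/√M_NO₂) / Σ(n_i/√M_i)
= (4.80/√46.01) / (4.80/√46.01 + 2.74/√26.04) = 0.7076/(0.7076 + 0.5369) = 0.569.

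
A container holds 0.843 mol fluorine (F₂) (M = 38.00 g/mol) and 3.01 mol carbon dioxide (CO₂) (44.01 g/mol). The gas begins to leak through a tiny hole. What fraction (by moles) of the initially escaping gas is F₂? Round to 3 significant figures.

Effusion rate of each component ∝ n_i/√M_i (partial pressure × 1/√M).
Mole fraction of F₂ in the effusate = (n_F₂/√M_F₂) / (n_F₂/√M_F₂ + n_CO₂/√M_CO₂)
= (0.843/√38.00) / (0.843/√38.00 + 3.01/√44.01) = 0.1368/(0.1368 + 0.4537) = 0.232.

0.232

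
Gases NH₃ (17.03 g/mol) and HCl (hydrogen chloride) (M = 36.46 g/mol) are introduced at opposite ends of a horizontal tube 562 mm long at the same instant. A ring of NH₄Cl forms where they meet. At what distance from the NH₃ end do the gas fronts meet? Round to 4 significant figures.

333.8 mm

In equal time, each gas travels a distance ∝ its rate ∝ 1/√M, so d_NH₃/d_HCl = √(M_HCl/M_NH₃) = √(36.46/17.03) = 1.463.
With d_NH₃ + d_HCl = 562 mm, d_HCl = 562/(1 + 1.463) = 228.2 mm.
d_NH₃ = 562 − 228.2 = 333.8 mm.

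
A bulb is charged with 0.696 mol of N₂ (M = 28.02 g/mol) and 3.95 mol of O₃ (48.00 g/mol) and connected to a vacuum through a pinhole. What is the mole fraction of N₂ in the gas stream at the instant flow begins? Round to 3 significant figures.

0.187

Each component's effusion rate ∝ (its partial pressure)·(1/√M) ∝ n_i/√M_i.
So x_N₂ in the escaping gas = (n_N₂/√M_N₂) / Σ(n_i/√M_i)
= (0.696/√28.02) / (0.696/√28.02 + 3.95/√48.00) = 0.1315/(0.1315 + 0.5701) = 0.187.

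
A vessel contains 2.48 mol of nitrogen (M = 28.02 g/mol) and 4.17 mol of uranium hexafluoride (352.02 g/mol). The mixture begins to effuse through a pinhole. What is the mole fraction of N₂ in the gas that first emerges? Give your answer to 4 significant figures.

0.6782

Rate_i ∝ x_i/√M_i (Graham's law weighted by mole fraction), so the effusate composition follows n_i/√M_i.
Mole fraction of N₂ in the effusate = (n_N₂/√M_N₂) / (n_N₂/√M_N₂ + n_UF₆/√M_UF₆)
= (2.48/√28.02) / (2.48/√28.02 + 4.17/√352.02) = 0.4685/(0.4685 + 0.2223) = 0.6782.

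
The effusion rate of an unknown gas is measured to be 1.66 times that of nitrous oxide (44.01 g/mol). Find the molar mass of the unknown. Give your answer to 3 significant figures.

16.0 g/mol

Since effusion rate ∝ 1/√M, rate_X/rate_N₂O = √(M_N₂O/M_X).
1.66 = √(44.01/M_X)
M_X = 44.01 / 1.66² = 44.01 / 2.756 = 16.0 g/mol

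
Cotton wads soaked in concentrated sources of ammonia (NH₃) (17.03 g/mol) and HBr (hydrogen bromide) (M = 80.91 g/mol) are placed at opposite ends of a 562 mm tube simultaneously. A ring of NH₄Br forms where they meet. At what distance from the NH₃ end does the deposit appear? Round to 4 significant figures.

The fronts meet when d_NH₃ + d_HBr = L with d_NH₃/d_HBr = √(M_HBr/M_NH₃) (Graham's law). Here √(M_HBr/M_NH₃) = √(80.91/17.03) = 2.180.
With d_NH₃ + d_HBr = 562 mm, d_HBr = 562/(1 + 2.180) = 176.7 mm.
d_NH₃ = 562 − 176.7 = 385.3 mm.

385.3 mm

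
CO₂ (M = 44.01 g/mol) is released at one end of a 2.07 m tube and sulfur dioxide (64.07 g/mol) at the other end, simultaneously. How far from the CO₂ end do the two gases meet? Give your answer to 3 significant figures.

Graham's law gives d_CO₂/d_SO₂ = rate_CO₂/rate_SO₂ = √(M_SO₂/M_CO₂) = √(64.07/44.01) = 1.207.
With d_CO₂ + d_SO₂ = 2.07 m, d_SO₂ = 2.07/(1 + 1.207) = 0.9381 m.
d_CO₂ = 2.07 − 0.9381 = 1.13 m.

1.13 m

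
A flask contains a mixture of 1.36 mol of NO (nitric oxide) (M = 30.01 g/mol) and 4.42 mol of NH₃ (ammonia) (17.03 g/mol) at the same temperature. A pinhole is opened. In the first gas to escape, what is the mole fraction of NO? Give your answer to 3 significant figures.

Rate_i ∝ x_i/√M_i (Graham's law weighted by mole fraction), so the effusate composition follows n_i/√M_i.
So x_NO in the escaping gas = (n_NO/√M_NO) / Σ(n_i/√M_i)
= (1.36/√30.01) / (1.36/√30.01 + 4.42/√17.03) = 0.2483/(0.2483 + 1.071) = 0.188.

0.188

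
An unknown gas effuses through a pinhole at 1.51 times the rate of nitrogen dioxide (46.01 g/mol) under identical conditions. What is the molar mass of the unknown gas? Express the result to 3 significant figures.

20.2 g/mol

Since effusion rate ∝ 1/√M, rate_X/rate_NO₂ = √(M_NO₂/M_X).
1.51 = √(46.01/M_X)
M_X = 46.01 / 1.51² = 46.01 / 2.280 = 20.2 g/mol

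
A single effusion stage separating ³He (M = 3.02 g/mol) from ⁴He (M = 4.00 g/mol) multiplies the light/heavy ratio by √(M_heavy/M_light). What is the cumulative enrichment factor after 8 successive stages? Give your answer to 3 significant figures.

Overall factor = α^8 with α = √(4.00/3.02), i.e. (4.00/3.02)^(8/2).
= 1.32450^4 = 3.08.

3.08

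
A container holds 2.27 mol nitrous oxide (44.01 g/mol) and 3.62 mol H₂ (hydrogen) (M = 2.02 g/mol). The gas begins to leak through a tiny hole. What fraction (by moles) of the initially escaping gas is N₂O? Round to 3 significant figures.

Each component's effusion rate ∝ (its partial pressure)·(1/√M) ∝ n_i/√M_i.
Mole fraction of N₂O in the effusate = (n_N₂O/√M_N₂O) / (n_N₂O/√M_N₂O + n_H₂/√M_H₂)
= (2.27/√44.01) / (2.27/√44.01 + 3.62/√2.02) = 0.3422/(0.3422 + 2.547) = 0.118.

0.118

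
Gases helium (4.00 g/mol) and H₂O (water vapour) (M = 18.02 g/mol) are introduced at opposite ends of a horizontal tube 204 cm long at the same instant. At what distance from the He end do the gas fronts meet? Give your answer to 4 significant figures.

138.7 cm

Graham's law gives d_He/d_H₂O = rate_He/rate_H₂O = √(M_H₂O/M_He) = √(18.02/4.00) = 2.122.
With d_He + d_H₂O = 204 cm, d_H₂O = 204/(1 + 2.122) = 65.33 cm.
d_He = 204 − 65.33 = 138.7 cm.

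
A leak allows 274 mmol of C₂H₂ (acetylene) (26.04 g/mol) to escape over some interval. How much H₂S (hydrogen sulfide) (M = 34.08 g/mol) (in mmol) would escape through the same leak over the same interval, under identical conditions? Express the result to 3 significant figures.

By Graham's law, rate_H₂S/rate_C₂H₂ = √(M_C₂H₂/M_H₂S) = √(26.04/34.08) = √0.7641 = 0.8741.
So the amount for H₂S is 274 × 0.8741 = 240 mmol.

240 mmol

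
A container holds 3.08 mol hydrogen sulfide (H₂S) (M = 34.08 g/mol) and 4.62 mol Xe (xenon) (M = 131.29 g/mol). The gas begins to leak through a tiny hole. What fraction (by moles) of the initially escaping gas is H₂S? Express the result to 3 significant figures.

0.567

Effusion rate of each component ∝ n_i/√M_i (partial pressure × 1/√M).
x_H₂S(eff) = (n_H₂S/√M_H₂S) / (n_H₂S/√M_H₂S + n_Xe/√M_Xe)
= (3.08/√34.08) / (3.08/√34.08 + 4.62/√131.29) = 0.5276/(0.5276 + 0.4032) = 0.567.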